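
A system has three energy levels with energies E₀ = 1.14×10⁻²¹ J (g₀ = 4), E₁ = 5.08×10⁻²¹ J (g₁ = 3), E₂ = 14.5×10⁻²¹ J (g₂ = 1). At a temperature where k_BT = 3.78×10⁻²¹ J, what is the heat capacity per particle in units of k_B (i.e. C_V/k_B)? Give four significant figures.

0.2414

Eᵢ/kT = 0.301587, 1.34392, 3.83598.
Z = Σ gᵢe^(−Eᵢ/kT) = 4·e^(−0.301587) + 3·e^(−1.34392) + 1·e^(−3.83598) = 2.95857 + 0.782464 + 0.0215802 = 3.76261.
⟨E⟩ = 2.03598, ⟨E²⟩ = 7.59440.
C_V/k_B = (⟨E²⟩ − ⟨E⟩²)/(kT)² = (7.59440 − 4.14521)/14.2884 = 0.2414.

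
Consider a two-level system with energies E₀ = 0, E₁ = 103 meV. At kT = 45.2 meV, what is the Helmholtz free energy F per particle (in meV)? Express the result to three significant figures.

-4.41 meV

Eᵢ/kT = 0, 2.2788.
Z = Σ e^(−Eᵢ/kT) = e^(−0) + e^(−2.2788) = 1.0000 + 0.10241 = 1.1024.
F = −kT ln Z = −45.2 × ln(1.1024) = −45.2 × 0.097490 = -4.41 meV.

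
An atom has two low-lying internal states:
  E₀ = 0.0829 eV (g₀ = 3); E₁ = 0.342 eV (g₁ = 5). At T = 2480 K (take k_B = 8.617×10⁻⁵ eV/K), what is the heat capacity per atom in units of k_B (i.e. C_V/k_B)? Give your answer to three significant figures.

k_BT = 8.617×10⁻⁵ × 2480 K = 0.21370 eV.
Eᵢ/kT = 0.38793, 1.6004.
Z = Σ gᵢe^(−Eᵢ/kT) = 3·e^(−0.38793) + 5·e^(−1.6004) = 2.0354 + 1.0091 = 3.0445.
⟨E⟩ = 0.16878 eV, ⟨E²⟩ = 0.043362 eV².
C_V/k_B = (⟨E²⟩ − ⟨E⟩²)/(kT)² = (0.043362 − 0.028487)/0.045668 = 0.326.

0.326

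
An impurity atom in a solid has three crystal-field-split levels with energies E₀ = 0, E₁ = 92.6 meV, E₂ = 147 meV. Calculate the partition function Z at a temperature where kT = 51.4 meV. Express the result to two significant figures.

Eᵢ/kT = 0, 1.802, 2.860.
Z = Σ e^(−Eᵢ/kT) = e^(−0) + e^(−1.802) + e^(−2.860) = 1.000 + 0.1650 + 0.05727 = 1.222.

Z = 1.2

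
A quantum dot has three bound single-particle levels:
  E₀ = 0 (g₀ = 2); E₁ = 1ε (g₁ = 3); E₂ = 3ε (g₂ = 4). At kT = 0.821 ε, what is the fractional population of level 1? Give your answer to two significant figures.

Eᵢ/kT = 0, 1.218, 3.654.
Z = Σ gᵢe^(−Eᵢ/kT) = 2·e^(−0) + 3·e^(−1.218) + 4·e^(−3.654) = 2.000 + 0.8875 + 0.1035 = 2.991.
P₁ = g₁ e^(−E₁/kT) / Z = 0.8875/2.991 = 0.30.

0.30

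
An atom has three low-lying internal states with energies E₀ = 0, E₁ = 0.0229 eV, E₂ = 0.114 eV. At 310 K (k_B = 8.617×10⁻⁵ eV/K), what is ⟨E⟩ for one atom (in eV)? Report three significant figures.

0.00787 eV

k_BT = 8.617×10⁻⁵ × 310 K = 0.026713 eV.
Eᵢ/kT = 0, 0.85726, 4.2676.
Z = Σ e^(−Eᵢ/kT) = e^(−0) + e^(−0.85726) + e^(−4.2676) = 1.0000 + 0.42432 + 0.014015 = 1.4383.
⟨E⟩ = Σ Eᵢ e^(−Eᵢ/kT) / Z = (0·1.0000 + 0.0229·0.42432 + 0.114·0.014015) / 1.4383 = 0.00787 eV.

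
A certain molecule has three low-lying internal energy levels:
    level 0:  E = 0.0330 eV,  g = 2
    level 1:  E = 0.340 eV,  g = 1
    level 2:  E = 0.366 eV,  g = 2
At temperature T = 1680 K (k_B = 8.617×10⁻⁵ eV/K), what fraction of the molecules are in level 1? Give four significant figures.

0.05169

k_BT = 8.617×10⁻⁵ × 1680 K = 0.144766 eV.
Eᵢ/kT = 0.227954, 2.34862, 2.52822.
Z = Σ gᵢe^(−Eᵢ/kT) = 2·e^(−0.227954) + 1·e^(−2.34862) + 2·e^(−2.52822) = 1.59232 + 0.0955009 + 0.159602 = 1.84742.
P₁ = g₁ e^(−E₁/kT) / Z = 0.0955009/1.84742 = 0.05169.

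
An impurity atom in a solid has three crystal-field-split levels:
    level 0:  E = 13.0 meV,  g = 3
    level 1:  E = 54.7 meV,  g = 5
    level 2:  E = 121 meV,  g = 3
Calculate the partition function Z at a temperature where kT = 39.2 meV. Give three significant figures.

Eᵢ/kT = 0.33163, 1.3954, 3.0867.
Z = Σ gᵢe^(−Eᵢ/kT) = 3·e^(−0.33163) + 5·e^(−1.3954) + 3·e^(−3.0867) = 2.1533 + 1.2387 + 0.13696 = 3.5290.

Z = 3.53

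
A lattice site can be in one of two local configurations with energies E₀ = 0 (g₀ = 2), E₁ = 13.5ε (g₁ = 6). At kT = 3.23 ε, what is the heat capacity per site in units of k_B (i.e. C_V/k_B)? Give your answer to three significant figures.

0.733

Eᵢ/kT = 0, 4.1796.
Z = Σ gᵢe^(−Eᵢ/kT) = 2·e^(−0) + 6·e^(−4.1796) = 2.0000 + 0.091828 = 2.0918.
⟨E⟩ = 0.59264 ε, ⟨E²⟩ = 8.0006 ε².
C_V/k_B = (⟨E²⟩ − ⟨E⟩²)/(kT)² = (8.0006 − 0.35122)/10.433 = 0.733.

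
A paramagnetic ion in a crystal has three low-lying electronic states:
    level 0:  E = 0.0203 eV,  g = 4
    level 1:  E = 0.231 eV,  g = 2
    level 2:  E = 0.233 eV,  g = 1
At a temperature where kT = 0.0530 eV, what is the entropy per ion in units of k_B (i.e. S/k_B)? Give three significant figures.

Eᵢ/kT = 0.38302, 4.3585, 4.3962.
Z = Σ gᵢe^(−Eᵢ/kT) = 4·e^(−0.38302) + 2·e^(−4.3585) + 1·e^(−4.3962) = 2.7272 + 0.025595 + 0.012324 = 2.7651.
⟨E⟩ = Σ EᵢPᵢ = 0.023198 eV.
S/k_B = ln Z + ⟨E⟩/kT = ln(2.7651) + 0.023198/0.0530 = 1.0171 + 0.43770 = 1.45.

1.45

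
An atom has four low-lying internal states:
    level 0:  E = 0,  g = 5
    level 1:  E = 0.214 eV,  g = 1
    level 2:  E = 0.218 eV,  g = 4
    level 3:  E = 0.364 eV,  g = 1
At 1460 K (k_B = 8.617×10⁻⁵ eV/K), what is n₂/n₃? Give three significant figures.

k_BT = 8.617×10⁻⁵ × 1460 K = 0.12581 eV.
n₂/n₃ = (g₂/g₃) exp[−(E₂−E₃)/kT] = (4/1) × exp(−(-0.146 eV)/(0.12581 eV)) = (4/1) × exp(1.1605) = 12.8.

12.8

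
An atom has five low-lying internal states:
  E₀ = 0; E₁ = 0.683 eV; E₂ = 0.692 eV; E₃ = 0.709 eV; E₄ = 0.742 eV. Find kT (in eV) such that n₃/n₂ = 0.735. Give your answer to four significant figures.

n₃/n₂ = exp[−(E₃−E₂)/kT] = 0.735.
⇒ (E₃−E₂)/kT = ln(1/0.735) = ln(1.36054) = 0.307882.
kT = 0.017 eV / 0.307882 = 0.05522 eV.

0.05522 eV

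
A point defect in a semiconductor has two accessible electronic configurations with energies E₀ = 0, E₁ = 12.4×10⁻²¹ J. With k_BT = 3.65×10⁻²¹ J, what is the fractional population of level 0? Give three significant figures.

Eᵢ/kT = 0, 3.3973.
Z = Σ e^(−Eᵢ/kT) = e^(−0) + e^(−3.3973) = 1.0000 + 0.033463 = 1.0335.
P₀ = e^(−E₀/kT) / Z = 1.0000/1.0335 = 0.968.

0.968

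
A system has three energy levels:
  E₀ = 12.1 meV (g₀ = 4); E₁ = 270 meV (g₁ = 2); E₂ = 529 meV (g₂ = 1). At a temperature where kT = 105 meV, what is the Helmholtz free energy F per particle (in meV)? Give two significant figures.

Eᵢ/kT = 0.1152, 2.571, 5.038.
Z = Σ gᵢe^(−Eᵢ/kT) = 4·e^(−0.1152) + 2·e^(−2.571) + 1·e^(−5.038) = 3.565 + 0.1529 + 0.006487 = 3.724.
F = −kT ln Z = −105 × ln(3.724) = −105 × 1.315 = -140 meV.

-140 meV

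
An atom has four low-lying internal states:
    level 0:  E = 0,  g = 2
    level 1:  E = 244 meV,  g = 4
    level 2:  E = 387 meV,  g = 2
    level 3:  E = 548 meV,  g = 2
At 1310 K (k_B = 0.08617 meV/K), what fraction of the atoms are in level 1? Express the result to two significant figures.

0.18

k_BT = 0.08617 × 1310 K = 112.9 meV.
Eᵢ/kT = 0, 2.161, 3.428, 4.854.
Z = Σ gᵢe^(−Eᵢ/kT) = 2·e^(−0) + 4·e^(−2.161) + 2·e^(−3.428) + 2·e^(−4.854) = 2.000 + 0.4608 + 0.06490 + 0.01559 = 2.541.
P₁ = g₁ e^(−E₁/kT) / Z = 0.4608/2.541 = 0.18.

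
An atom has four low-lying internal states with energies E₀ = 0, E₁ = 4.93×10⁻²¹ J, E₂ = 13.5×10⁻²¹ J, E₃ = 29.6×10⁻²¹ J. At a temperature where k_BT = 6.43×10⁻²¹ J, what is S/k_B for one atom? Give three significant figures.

Eᵢ/kT = 0, 0.76672, 2.0995, 4.6034.
Z = Σ e^(−Eᵢ/kT) = e^(−0) + e^(−0.76672) + e^(−2.0995) + e^(−4.6034) = 1.0000 + 0.46453 + 0.12252 + 0.010018 = 1.5971.
⟨E⟩ = Σ EᵢPᵢ = 2.6552 ×10⁻²¹ J.
S/k_B = ln Z + ⟨E⟩/kT = ln(1.5971) + 2.6552/6.43 = 0.46819 + 0.41294 = 0.881.

0.881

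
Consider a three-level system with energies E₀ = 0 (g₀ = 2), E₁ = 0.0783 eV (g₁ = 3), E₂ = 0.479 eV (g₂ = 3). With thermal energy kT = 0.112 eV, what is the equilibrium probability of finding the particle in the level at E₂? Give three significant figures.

0.0118

Eᵢ/kT = 0, 0.69911, 4.2768.
Z = Σ gᵢe^(−Eᵢ/kT) = 2·e^(−0) + 3·e^(−0.69911) + 3·e^(−4.2768) = 2.0000 + 1.4911 + 0.041661 = 3.5328.
P₂ = g₂ e^(−E₂/kT) / Z = 0.041661/3.5328 = 0.0118.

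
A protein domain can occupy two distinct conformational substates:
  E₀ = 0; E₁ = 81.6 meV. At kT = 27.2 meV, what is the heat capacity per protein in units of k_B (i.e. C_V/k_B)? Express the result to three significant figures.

0.407

Eᵢ/kT = 0, 3.0000.
Z = Σ e^(−Eᵢ/kT) = e^(−0) + e^(−3.0000) = 1.0000 + 0.049787 = 1.0498.
⟨E⟩ = 3.8699 meV, ⟨E²⟩ = 315.78 meV².
C_V/k_B = (⟨E²⟩ − ⟨E⟩²)/(kT)² = (315.78 − 14.976)/739.84 = 0.407.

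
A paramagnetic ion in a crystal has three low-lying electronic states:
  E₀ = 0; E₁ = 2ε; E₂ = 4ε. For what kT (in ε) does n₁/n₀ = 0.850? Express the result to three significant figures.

n₁/n₀ = exp[−(E₁−E₀)/kT] = 0.850.
⇒ (E₁−E₀)/kT = ln(1/0.850) = ln(1.1765) = 0.16254.
kT = 2ε / 0.16254 = 12.3 ε.

12.3 ε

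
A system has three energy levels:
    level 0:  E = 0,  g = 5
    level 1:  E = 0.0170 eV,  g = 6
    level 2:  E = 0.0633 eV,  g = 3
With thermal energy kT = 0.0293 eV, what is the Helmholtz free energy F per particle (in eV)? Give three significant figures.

Eᵢ/kT = 0, 0.58020, 2.1604.
Z = Σ gᵢe^(−Eᵢ/kT) = 5·e^(−0) + 6·e^(−0.58020) + 3·e^(−2.1604) = 5.0000 + 3.3587 + 0.34584 = 8.7045.
F = −kT ln Z = −0.0293 × ln(8.7045) = −0.0293 × 2.1638 = -0.0634 eV.

-0.0634 eV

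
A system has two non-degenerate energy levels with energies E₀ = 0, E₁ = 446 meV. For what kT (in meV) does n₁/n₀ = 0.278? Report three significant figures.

348 meV

n₁/n₀ = exp[−(E₁−E₀)/kT] = 0.278.
⇒ (E₁−E₀)/kT = ln(1/0.278) = ln(3.5971) = 1.2801.
kT = 446 meV / 1.2801 = 348 meV.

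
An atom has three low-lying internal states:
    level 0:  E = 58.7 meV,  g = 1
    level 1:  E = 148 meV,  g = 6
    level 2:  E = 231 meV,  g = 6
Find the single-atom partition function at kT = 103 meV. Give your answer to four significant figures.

Z = 2.629

Eᵢ/kT = 0.569903, 1.43689, 2.24272.
Z = Σ gᵢe^(−Eᵢ/kT) = 1·e^(−0.569903) + 6·e^(−1.43689) + 6·e^(−2.24272) = 0.565580 + 1.42599 + 0.637016 = 2.62859.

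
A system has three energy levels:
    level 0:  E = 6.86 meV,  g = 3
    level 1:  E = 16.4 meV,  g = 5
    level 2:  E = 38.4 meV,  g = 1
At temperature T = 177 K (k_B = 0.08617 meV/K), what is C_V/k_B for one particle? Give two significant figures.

0.16

k_BT = 0.08617 × 177 K = 15.25 meV.
Eᵢ/kT = 0.4498, 1.075, 2.518.
Z = Σ gᵢe^(−Eᵢ/kT) = 3·e^(−0.4498) + 5·e^(−1.075) + 1·e^(−2.518) = 1.913 + 1.706 + 0.08062 = 3.700.
⟨E⟩ = 11.95 meV, ⟨E²⟩ = 180.5 meV².
C_V/k_B = (⟨E²⟩ − ⟨E⟩²)/(kT)² = (180.5 − 142.8)/232.6 = 0.16.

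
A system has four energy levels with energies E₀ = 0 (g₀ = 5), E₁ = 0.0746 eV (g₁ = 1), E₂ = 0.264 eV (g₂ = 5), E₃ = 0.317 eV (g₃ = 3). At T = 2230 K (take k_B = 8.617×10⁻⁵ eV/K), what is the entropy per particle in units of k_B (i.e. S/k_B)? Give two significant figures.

2.4

k_BT = 8.617×10⁻⁵ × 2230 K = 0.1922 eV.
Eᵢ/kT = 0, 0.3881, 1.374, 1.649.
Z = Σ gᵢe^(−Eᵢ/kT) = 5·e^(−0) + 1·e^(−0.3881) + 5·e^(−1.374) + 3·e^(−1.649) = 5.000 + 0.6783 + 1.265 + 0.5767 = 7.520.
⟨E⟩ = Σ EᵢPᵢ = 0.07545 eV.
S/k_B = ln Z + ⟨E⟩/kT = ln(7.520) + 0.07545/0.1922 = 2.018 + 0.3926 = 2.4.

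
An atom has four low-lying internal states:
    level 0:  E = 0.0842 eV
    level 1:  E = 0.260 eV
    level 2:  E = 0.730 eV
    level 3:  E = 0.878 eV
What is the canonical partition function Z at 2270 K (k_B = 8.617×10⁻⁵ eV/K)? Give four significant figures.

Z = 0.9501

k_BT = 8.617×10⁻⁵ × 2270 K = 0.195606 eV.
Eᵢ/kT = 0.430457, 1.32920, 3.73199, 4.48861.
Z = Σ e^(−Eᵢ/kT) = e^(−0.430457) + e^(−1.32920) + e^(−3.73199) + e^(−4.48861) = 0.650212 + 0.264689 + 0.0239451 + 0.0112363 = 0.950082.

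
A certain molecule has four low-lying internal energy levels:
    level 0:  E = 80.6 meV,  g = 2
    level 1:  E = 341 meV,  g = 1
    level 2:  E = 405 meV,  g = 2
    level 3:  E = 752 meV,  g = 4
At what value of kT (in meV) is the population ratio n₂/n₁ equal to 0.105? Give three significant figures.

n₂/n₁ = (g₂/g₁) exp[−(E₂−E₁)/kT] = 0.105.
⇒ (E₂−E₁)/kT = ln((2/1)/0.105) = ln(19.048) = 2.9470.
kT = 64 meV / 2.9470 = 21.7 meV.

21.7 meV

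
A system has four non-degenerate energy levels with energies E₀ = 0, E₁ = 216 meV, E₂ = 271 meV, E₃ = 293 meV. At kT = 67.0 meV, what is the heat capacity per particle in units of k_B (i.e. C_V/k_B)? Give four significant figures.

0.8234

Eᵢ/kT = 0, 3.22388, 4.04478, 4.37313.
Z = Σ e^(−Eᵢ/kT) = e^(−0) + e^(−3.22388) + e^(−4.04478) + e^(−4.37313) = 1.00000 + 0.0398003 + 0.0175136 + 0.0126117 = 1.06993.
⟨E⟩ = 15.9247 meV, ⟨E²⟩ = 3949.64 meV².
C_V/k_B = (⟨E²⟩ − ⟨E⟩²)/(kT)² = (3949.64 − 253.596)/4489.00 = 0.8234.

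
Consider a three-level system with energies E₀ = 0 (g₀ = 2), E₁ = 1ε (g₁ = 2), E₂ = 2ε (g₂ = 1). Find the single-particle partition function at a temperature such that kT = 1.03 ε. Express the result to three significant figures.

Z = 2.90

Eᵢ/kT = 0, 0.97087, 1.9417.
Z = Σ gᵢe^(−Eᵢ/kT) = 2·e^(−0) + 2·e^(−0.97087) + 1·e^(−1.9417) = 2.0000 + 0.75751 + 0.14346 = 2.9010.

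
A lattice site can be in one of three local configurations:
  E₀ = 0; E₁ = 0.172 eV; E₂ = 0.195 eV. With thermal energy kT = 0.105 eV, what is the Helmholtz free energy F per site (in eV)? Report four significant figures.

-0.03155 eV

Eᵢ/kT = 0, 1.63810, 1.85714.
Z = Σ e^(−Eᵢ/kT) = e^(−0) + e^(−1.63810) + e^(−1.85714) = 1.00000 + 0.194349 + 0.156118 = 1.35047.
F = −kT ln Z = −0.105 × ln(1.35047) = −0.105 × 0.300453 = -0.03155 eV.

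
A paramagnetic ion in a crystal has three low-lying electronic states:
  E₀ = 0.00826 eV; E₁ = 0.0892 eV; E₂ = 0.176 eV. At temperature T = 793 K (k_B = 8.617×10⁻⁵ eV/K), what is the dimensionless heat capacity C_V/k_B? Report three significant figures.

k_BT = 8.617×10⁻⁵ × 793 K = 0.068333 eV.
Eᵢ/kT = 0.12088, 1.3054, 2.5756.
Z = Σ e^(−Eᵢ/kT) = e^(−0.12088) + e^(−1.3054) + e^(−2.5756) = 0.88614 + 0.27106 + 0.076108 = 1.2333.
⟨E⟩ = 0.036401 eV, ⟨E²⟩ = 0.0037093 eV².
C_V/k_B = (⟨E²⟩ − ⟨E⟩²)/(kT)² = (0.0037093 − 0.0013250)/0.0046694 = 0.511.

0.511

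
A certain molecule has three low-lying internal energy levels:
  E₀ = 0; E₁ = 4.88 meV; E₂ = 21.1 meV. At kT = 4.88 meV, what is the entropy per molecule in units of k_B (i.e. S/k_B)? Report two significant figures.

Eᵢ/kT = 0, 1.000, 4.324.
Z = Σ e^(−Eᵢ/kT) = e^(−0) + e^(−1.000) + e^(−4.324) = 1.000 + 0.3679 + 0.01325 = 1.381.
⟨E⟩ = Σ EᵢPᵢ = 1.502 meV.
S/k_B = ln Z + ⟨E⟩/kT = ln(1.381) + 1.502/4.88 = 0.3228 + 0.3078 = 0.63.

0.63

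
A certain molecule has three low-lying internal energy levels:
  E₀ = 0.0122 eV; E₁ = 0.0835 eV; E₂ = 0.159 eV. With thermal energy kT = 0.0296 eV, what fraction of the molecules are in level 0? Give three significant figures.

Eᵢ/kT = 0.41216, 2.8209, 5.3716.
Z = Σ e^(−Eᵢ/kT) = e^(−0.41216) + e^(−2.8209) + e^(−5.3716) = 0.66222 + 0.059552 + 0.0046467 = 0.72642.
P₀ = e^(−E₀/kT) / Z = 0.66222/0.72642 = 0.912.

0.912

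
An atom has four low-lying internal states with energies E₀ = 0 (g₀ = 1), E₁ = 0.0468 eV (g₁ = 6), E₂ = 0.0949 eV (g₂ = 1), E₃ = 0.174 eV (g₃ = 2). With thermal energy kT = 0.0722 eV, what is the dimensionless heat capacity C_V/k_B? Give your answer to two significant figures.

Eᵢ/kT = 0, 0.6482, 1.314, 2.410.
Z = Σ gᵢe^(−Eᵢ/kT) = 1·e^(−0) + 6·e^(−0.6482) + 1·e^(−1.314) + 2·e^(−2.410) = 1.000 + 3.138 + 0.2687 + 0.1796 = 4.586.
⟨E⟩ = 0.04440 eV, ⟨E²⟩ = 0.003212 eV².
C_V/k_B = (⟨E²⟩ − ⟨E⟩²)/(kT)² = (0.003212 − 0.001971)/0.005213 = 0.24.

0.24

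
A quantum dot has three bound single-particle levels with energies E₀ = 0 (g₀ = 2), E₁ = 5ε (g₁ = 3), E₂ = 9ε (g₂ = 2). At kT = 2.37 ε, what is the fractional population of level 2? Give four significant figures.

0.01862

Eᵢ/kT = 0, 2.10970, 3.79747.
Z = Σ gᵢe^(−Eᵢ/kT) = 2·e^(−0) + 3·e^(−2.10970) + 2·e^(−3.79747) = 2.00000 + 0.363823 + 0.0448549 = 2.40868.
P₂ = g₂ e^(−E₂/kT) / Z = 0.0448549/2.40868 = 0.01862.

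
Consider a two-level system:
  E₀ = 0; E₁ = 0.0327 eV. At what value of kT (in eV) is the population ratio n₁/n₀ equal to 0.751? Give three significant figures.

n₁/n₀ = exp[−(E₁−E₀)/kT] = 0.751.
⇒ (E₁−E₀)/kT = ln(1/0.751) = ln(1.3316) = 0.28638.
kT = 0.0327 eV / 0.28638 = 0.114 eV.

0.114 eV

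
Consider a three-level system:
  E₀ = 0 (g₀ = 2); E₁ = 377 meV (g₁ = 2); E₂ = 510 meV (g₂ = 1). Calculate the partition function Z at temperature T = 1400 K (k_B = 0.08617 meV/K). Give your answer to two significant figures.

k_BT = 0.08617 × 1400 K = 120.6 meV.
Eᵢ/kT = 0, 3.126, 4.229.
Z = Σ gᵢe^(−Eᵢ/kT) = 2·e^(−0) + 2·e^(−3.126) + 1·e^(−4.229) = 2.000 + 0.08779 + 0.01457 = 2.102.

Z = 2.1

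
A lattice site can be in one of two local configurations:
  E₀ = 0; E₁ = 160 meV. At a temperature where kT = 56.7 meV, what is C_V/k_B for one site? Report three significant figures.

Eᵢ/kT = 0, 2.8219.
Z = Σ e^(−Eᵢ/kT) = e^(−0) + e^(−2.8219) = 1.0000 + 0.059493 = 1.0595.
⟨E⟩ = 8.9843 meV, ⟨E²⟩ = 1437.5 meV².
C_V/k_B = (⟨E²⟩ − ⟨E⟩²)/(kT)² = (1437.5 − 80.718)/3214.9 = 0.422.

0.422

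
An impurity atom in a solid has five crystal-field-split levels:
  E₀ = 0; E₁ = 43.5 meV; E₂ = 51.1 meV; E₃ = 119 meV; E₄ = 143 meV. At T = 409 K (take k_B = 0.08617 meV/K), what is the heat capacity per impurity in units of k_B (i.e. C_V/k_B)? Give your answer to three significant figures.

0.707

k_BT = 0.08617 × 409 K = 35.244 meV.
Eᵢ/kT = 0, 1.2343, 1.4499, 3.3765, 4.0574.
Z = Σ e^(−Eᵢ/kT) = e^(−0) + e^(−1.2343) + e^(−1.4499) + e^(−3.3765) + e^(−4.0574) = 1.0000 + 0.29104 + 0.23459 + 0.034167 + 0.017294 = 1.5771.
⟨E⟩ = 19.775 meV, ⟨E²⟩ = 1268.6 meV².
C_V/k_B = (⟨E²⟩ − ⟨E⟩²)/(kT)² = (1268.6 − 391.05)/1242.1 = 0.707.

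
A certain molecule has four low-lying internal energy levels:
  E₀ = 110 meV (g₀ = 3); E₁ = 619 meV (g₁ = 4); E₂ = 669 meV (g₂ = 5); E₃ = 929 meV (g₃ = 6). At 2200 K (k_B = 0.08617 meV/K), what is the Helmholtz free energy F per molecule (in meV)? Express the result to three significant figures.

-134 meV

k_BT = 0.08617 × 2200 K = 189.57 meV.
Eᵢ/kT = 0.58026, 3.2653, 3.5290, 4.9006.
Z = Σ gᵢe^(−Eᵢ/kT) = 3·e^(−0.58026) + 4·e^(−3.2653) + 5·e^(−3.5290) + 6·e^(−4.9006) = 1.6793 + 0.15274 + 0.14667 + 0.044653 = 2.0234.
F = −kT ln Z = −189.57 × ln(2.0234) = −189.57 × 0.70478 = -134 meV.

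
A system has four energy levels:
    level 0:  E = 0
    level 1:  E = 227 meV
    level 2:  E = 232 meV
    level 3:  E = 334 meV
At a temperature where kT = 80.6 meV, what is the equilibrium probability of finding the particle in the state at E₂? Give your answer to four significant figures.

0.04967

Eᵢ/kT = 0, 2.81638, 2.87841, 4.14392.
Z = Σ e^(−Eᵢ/kT) = e^(−0) + e^(−2.81638) + e^(−2.87841) + e^(−4.14392) = 1.00000 + 0.0598221 + 0.0562241 + 0.0158606 = 1.13191.
P₂ = e^(−E₂/kT) / Z = 0.0562241/1.13191 = 0.04967.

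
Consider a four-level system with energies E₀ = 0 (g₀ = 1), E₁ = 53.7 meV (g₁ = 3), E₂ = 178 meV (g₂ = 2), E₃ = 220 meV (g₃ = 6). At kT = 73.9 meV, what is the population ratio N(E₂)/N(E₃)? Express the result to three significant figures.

0.588

n₂/n₃ = (g₂/g₃) exp[−(E₂−E₃)/kT] = (2/6) × exp(−(-42 meV)/(73.9 meV)) = (2/6) × exp(0.56834) = 0.588.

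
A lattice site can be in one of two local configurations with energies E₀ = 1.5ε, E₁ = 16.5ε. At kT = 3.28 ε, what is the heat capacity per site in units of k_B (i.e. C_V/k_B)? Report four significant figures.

Eᵢ/kT = 0.457317, 5.03049.
Z = Σ e^(−Eᵢ/kT) = e^(−0.457317) + e^(−5.03049) = 0.632980 + 0.00653561 = 0.639516.
⟨E⟩ = 1.65329 ε, ⟨E²⟩ = 5.00930 ε².
C_V/k_B = (⟨E²⟩ − ⟨E⟩²)/(kT)² = (5.00930 − 2.73337)/10.7584 = 0.2115.

0.2115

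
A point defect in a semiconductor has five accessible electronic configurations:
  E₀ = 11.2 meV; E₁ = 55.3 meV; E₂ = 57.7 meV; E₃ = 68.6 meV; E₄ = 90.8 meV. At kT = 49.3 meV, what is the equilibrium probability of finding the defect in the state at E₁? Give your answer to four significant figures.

0.1770

Eᵢ/kT = 0.227181, 1.12170, 1.17039, 1.39148, 1.84178.
Z = Σ e^(−Eᵢ/kT) = e^(−0.227181) + e^(−1.12170) + e^(−1.17039) + e^(−1.39148) + e^(−1.84178) = 0.796777 + 0.325726 + 0.310246 + 0.248707 + 0.158535 = 1.83999.
P₁ = e^(−E₁/kT) / Z = 0.325726/1.83999 = 0.1770.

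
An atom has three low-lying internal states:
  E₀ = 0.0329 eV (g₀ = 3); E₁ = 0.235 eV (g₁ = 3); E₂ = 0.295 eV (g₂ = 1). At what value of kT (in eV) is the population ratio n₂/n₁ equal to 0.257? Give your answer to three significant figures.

0.231 eV

n₂/n₁ = (g₂/g₁) exp[−(E₂−E₁)/kT] = 0.257.
⇒ (E₂−E₁)/kT = ln((1/3)/0.257) = ln(1.2970) = 0.26005.
kT = 0.060 eV / 0.26005 = 0.231 eV.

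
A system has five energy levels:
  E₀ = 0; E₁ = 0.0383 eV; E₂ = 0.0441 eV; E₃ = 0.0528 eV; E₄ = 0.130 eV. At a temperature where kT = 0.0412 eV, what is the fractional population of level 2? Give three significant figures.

Eᵢ/kT = 0, 0.92961, 1.0704, 1.2816, 3.1553.
Z = Σ e^(−Eᵢ/kT) = e^(−0) + e^(−0.92961) + e^(−1.0704) + e^(−1.2816) + e^(−3.1553) = 1.0000 + 0.39471 + 0.34287 + 0.27759 + 0.042626 = 2.0578.
P₂ = e^(−E₂/kT) / Z = 0.34287/2.0578 = 0.167.

0.167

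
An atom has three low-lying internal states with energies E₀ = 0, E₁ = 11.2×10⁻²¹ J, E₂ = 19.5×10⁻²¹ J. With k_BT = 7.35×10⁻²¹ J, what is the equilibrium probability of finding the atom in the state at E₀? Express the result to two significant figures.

Eᵢ/kT = 0, 1.524, 2.653.
Z = Σ e^(−Eᵢ/kT) = e^(−0) + e^(−1.524) + e^(−2.653) = 1.000 + 0.2178 + 0.07044 = 1.288.
P₀ = e^(−E₀/kT) / Z = 1.000/1.288 = 0.78.

0.78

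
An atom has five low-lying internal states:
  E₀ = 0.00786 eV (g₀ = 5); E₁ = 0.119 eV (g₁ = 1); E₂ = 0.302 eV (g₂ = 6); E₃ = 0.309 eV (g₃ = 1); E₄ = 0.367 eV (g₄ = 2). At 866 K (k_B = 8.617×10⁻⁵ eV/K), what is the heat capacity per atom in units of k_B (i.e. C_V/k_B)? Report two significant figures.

k_BT = 8.617×10⁻⁵ × 866 K = 0.07462 eV.
Eᵢ/kT = 0.1053, 1.595, 4.047, 4.141, 4.918.
Z = Σ gᵢe^(−Eᵢ/kT) = 5·e^(−0.1053) + 1·e^(−1.595) + 6·e^(−4.047) + 1·e^(−4.141) + 2·e^(−4.918) = 4.500 + 0.2029 + 0.1048 + 0.01591 + 0.01463 = 4.838.
⟨E⟩ = 0.02097 eV, ⟨E²⟩ = 0.003348 eV².
C_V/k_B = (⟨E²⟩ − ⟨E⟩²)/(kT)² = (0.003348 − 0.0004397)/0.005568 = 0.52.

0.52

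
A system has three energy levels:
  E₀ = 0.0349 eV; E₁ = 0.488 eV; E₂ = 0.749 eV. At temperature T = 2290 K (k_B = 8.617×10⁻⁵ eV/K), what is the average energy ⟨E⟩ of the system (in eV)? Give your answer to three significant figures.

k_BT = 8.617×10⁻⁵ × 2290 K = 0.19733 eV.
Eᵢ/kT = 0.17686, 2.4730, 3.7957.
Z = Σ e^(−Eᵢ/kT) = e^(−0.17686) + e^(−2.4730) + e^(−3.7957) = 0.83790 + 0.084331 + 0.022467 = 0.94470.
⟨E⟩ = Σ Eᵢ e^(−Eᵢ/kT) / Z = (0.0349·0.83790 + 0.488·0.084331 + 0.749·0.022467) / 0.94470 = 0.0923 eV.

0.0923 eV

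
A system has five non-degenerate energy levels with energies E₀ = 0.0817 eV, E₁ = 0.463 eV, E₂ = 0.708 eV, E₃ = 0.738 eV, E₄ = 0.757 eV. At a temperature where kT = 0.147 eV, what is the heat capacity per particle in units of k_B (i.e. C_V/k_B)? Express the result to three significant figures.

Eᵢ/kT = 0.55578, 3.1497, 4.8163, 5.0204, 5.1497.
Z = Σ e^(−Eᵢ/kT) = e^(−0.55578) + e^(−3.1497) + e^(−4.8163) + e^(−5.0204) + e^(−5.1497) = 0.57362 + 0.042865 + 0.0080967 + 0.0066019 + 0.0058011 = 0.63698.
⟨E⟩ = 0.12827 eV, ⟨E²⟩ = 0.037672 eV².
C_V/k_B = (⟨E²⟩ − ⟨E⟩²)/(kT)² = (0.037672 − 0.016453)/0.021609 = 0.982.

0.982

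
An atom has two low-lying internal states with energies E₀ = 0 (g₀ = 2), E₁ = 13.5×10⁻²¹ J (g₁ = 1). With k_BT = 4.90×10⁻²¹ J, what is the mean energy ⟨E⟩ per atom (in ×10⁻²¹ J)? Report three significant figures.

0.416 ×10⁻²¹ J

Eᵢ/kT = 0, 2.7551.
Z = Σ gᵢe^(−Eᵢ/kT) = 2·e^(−0) + 1·e^(−2.7551) = 2.0000 + 0.063603 = 2.0636.
⟨E⟩ = Σ Eᵢ gᵢe^(−Eᵢ/kT) / Z = (0·2.0000 + 13.5·0.063603) / 2.0636 = 0.416 ×10⁻²¹ J.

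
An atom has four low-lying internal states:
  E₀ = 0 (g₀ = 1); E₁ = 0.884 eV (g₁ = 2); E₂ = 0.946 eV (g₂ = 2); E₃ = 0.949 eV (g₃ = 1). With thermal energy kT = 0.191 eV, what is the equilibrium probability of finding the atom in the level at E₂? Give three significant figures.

0.0136

Eᵢ/kT = 0, 4.6283, 4.9529, 4.9686.
Z = Σ gᵢe^(−Eᵢ/kT) = 1·e^(−0) + 2·e^(−4.6283) + 2·e^(−4.9529) + 1·e^(−4.9686) = 1.0000 + 0.019543 + 0.014126 + 0.0069529 = 1.0406.
P₂ = g₂ e^(−E₂/kT) / Z = 0.014126/1.0406 = 0.0136.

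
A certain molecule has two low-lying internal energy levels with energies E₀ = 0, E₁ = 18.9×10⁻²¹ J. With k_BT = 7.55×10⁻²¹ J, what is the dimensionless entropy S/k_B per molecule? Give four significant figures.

0.2680

Eᵢ/kT = 0, 2.50331.
Z = Σ e^(−Eᵢ/kT) = e^(−0) + e^(−2.50331) = 1.00000 + 0.0818137 = 1.08181.
⟨E⟩ = Σ EᵢPᵢ = 1.42934 ×10⁻²¹ J.
S/k_B = ln Z + ⟨E⟩/kT = ln(1.08181) + 1.42934/7.55 = 0.0786356 + 0.189317 = 0.2680.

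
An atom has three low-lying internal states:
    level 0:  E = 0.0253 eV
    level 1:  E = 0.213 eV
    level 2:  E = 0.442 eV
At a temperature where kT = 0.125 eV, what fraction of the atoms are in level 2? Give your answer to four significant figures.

Eᵢ/kT = 0.202400, 1.70400, 3.53600.
Z = Σ e^(−Eᵢ/kT) = e^(−0.202400) + e^(−1.70400) + e^(−3.53600) = 0.816768 + 0.181954 + 0.0291296 = 1.02785.
P₂ = e^(−E₂/kT) / Z = 0.0291296/1.02785 = 0.02834.

0.02834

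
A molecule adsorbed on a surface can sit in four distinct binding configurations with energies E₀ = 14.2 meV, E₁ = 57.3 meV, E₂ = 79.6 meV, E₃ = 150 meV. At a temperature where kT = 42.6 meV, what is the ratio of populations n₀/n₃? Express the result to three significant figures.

n₀/n₃ = exp[−(E₀−E₃)/kT] = exp(−(-135.8 meV)/(42.6 meV)) = exp(3.1878) = 24.2.

24.2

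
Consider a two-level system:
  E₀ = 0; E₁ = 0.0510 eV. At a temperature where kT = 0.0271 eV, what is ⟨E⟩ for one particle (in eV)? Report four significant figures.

0.006741 eV

Eᵢ/kT = 0, 1.88192.
Z = Σ e^(−Eᵢ/kT) = e^(−0) + e^(−1.88192) = 1.00000 + 0.152297 = 1.15230.
⟨E⟩ = Σ Eᵢ e^(−Eᵢ/kT) / Z = (0·1.00000 + 0.0510·0.152297) / 1.15230 = 0.006741 eV.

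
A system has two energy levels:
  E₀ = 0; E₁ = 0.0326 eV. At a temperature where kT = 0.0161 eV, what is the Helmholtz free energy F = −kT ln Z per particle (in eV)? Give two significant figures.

Eᵢ/kT = 0, 2.025.
Z = Σ e^(−Eᵢ/kT) = e^(−0) + e^(−2.025) = 1.000 + 0.1320 = 1.132.
F = −kT ln Z = −0.0161 × ln(1.132) = −0.0161 × 0.1240 = -0.0020 eV.

-0.0020 eV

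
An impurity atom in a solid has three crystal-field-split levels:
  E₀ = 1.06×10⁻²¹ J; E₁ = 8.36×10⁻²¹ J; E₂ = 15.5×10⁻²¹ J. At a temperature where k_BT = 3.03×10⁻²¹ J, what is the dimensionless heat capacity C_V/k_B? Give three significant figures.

0.596

Eᵢ/kT = 0.34983, 2.7591, 5.1155.
Z = Σ e^(−Eᵢ/kT) = e^(−0.34983) + e^(−2.7591) + e^(−5.1155) = 0.70481 + 0.063349 + 0.0060030 = 0.77416.
⟨E⟩ = 1.7693, ⟨E²⟩ = 8.6049.
C_V/k_B = (⟨E²⟩ − ⟨E⟩²)/(kT)² = (8.6049 − 3.1304)/9.1809 = 0.596.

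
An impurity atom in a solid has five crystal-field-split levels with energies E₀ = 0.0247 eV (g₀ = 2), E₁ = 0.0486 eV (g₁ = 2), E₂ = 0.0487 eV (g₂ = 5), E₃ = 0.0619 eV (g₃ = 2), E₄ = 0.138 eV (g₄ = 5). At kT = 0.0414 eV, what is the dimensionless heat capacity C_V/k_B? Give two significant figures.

0.32

Eᵢ/kT = 0.5966, 1.174, 1.176, 1.495, 3.333.
Z = Σ gᵢe^(−Eᵢ/kT) = 2·e^(−0.5966) + 2·e^(−1.174) + 5·e^(−1.176) + 2·e^(−1.495) + 5·e^(−3.333) = 1.101 + 0.6183 + 1.543 + 0.4485 + 0.1784 = 3.889.
⟨E⟩ = 0.04751 eV, ⟨E²⟩ = 0.002805 eV².
C_V/k_B = (⟨E²⟩ − ⟨E⟩²)/(kT)² = (0.002805 − 0.002257)/0.001714 = 0.32.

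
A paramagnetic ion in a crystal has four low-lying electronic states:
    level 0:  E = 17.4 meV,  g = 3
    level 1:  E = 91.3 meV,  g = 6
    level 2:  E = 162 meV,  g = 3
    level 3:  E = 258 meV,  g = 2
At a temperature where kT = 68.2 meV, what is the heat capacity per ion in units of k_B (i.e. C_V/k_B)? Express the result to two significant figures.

Eᵢ/kT = 0.2551, 1.339, 2.375, 3.783.
Z = Σ gᵢe^(−Eᵢ/kT) = 3·e^(−0.2551) + 6·e^(−1.339) + 3·e^(−2.375) + 2·e^(−3.783) = 2.325 + 1.573 + 0.2790 + 0.04551 = 4.223.
⟨E⟩ = 57.07 meV, ⟨E²⟩ = 5723 meV².
C_V/k_B = (⟨E²⟩ − ⟨E⟩²)/(kT)² = (5723 − 3257)/4651 = 0.53.

0.53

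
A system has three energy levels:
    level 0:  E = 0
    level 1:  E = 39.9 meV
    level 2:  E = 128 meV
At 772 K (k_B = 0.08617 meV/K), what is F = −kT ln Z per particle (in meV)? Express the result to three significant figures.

k_BT = 0.08617 × 772 K = 66.523 meV.
Eᵢ/kT = 0, 0.59979, 1.9241.
Z = Σ e^(−Eᵢ/kT) = e^(−0) + e^(−0.59979) + e^(−1.9241) = 1.0000 + 0.54893 + 0.14601 = 1.6949.
F = −kT ln Z = −66.523 × ln(1.6949) = −66.523 × 0.52762 = -35.1 meV.

-35.1 meV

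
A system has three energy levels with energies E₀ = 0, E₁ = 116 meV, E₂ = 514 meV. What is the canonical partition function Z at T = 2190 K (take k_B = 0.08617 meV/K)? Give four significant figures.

Z = 1.606

k_BT = 0.08617 × 2190 K = 188.712 meV.
Eᵢ/kT = 0, 0.614693, 2.72373.
Z = Σ e^(−Eᵢ/kT) = e^(−0) + e^(−0.614693) + e^(−2.72373) = 1.00000 + 0.540807 + 0.0656295 = 1.60644.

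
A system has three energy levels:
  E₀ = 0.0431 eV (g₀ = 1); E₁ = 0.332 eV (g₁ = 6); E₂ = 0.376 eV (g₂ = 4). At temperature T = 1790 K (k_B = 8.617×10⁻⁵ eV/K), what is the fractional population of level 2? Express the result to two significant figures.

k_BT = 8.617×10⁻⁵ × 1790 K = 0.1542 eV.
Eᵢ/kT = 0.2795, 2.153, 2.438.
Z = Σ gᵢe^(−Eᵢ/kT) = 1·e^(−0.2795) + 6·e^(−2.153) + 4·e^(−2.438) = 0.7562 + 0.6968 + 0.3493 = 1.802.
P₂ = g₂ e^(−E₂/kT) / Z = 0.3493/1.802 = 0.19.

0.19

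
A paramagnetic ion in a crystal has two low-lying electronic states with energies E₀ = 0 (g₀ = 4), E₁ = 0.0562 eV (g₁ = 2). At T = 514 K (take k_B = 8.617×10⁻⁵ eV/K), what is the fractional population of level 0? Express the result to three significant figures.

0.877

k_BT = 8.617×10⁻⁵ × 514 K = 0.044291 eV.
Eᵢ/kT = 0, 1.2689.
Z = Σ gᵢe^(−Eᵢ/kT) = 4·e^(−0) + 2·e^(−1.2689) = 4.0000 + 0.56228 = 4.5623.
P₀ = g₀ e^(−E₀/kT) / Z = 4.0000/4.5623 = 0.877.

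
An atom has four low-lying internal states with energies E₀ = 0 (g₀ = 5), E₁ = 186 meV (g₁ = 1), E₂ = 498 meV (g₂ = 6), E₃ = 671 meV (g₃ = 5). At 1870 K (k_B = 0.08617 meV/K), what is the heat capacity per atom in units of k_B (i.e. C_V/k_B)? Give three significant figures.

0.699

k_BT = 0.08617 × 1870 K = 161.14 meV.
Eᵢ/kT = 0, 1.1543, 3.0905, 4.1641.
Z = Σ gᵢe^(−Eᵢ/kT) = 5·e^(−0) + 1·e^(−1.1543) + 6·e^(−3.0905) + 5·e^(−4.1641) = 5.0000 + 0.31528 + 0.27288 + 0.077718 = 5.6659.
⟨E⟩ = 43.539 meV, ⟨E²⟩ = 20045 meV².
C_V/k_B = (⟨E²⟩ − ⟨E⟩²)/(kT)² = (20045 − 1895.6)/25966 = 0.699.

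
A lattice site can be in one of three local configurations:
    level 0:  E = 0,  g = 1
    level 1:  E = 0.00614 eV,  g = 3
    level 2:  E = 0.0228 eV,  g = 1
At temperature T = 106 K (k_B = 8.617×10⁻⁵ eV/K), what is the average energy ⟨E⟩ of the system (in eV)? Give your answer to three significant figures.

0.00432 eV

k_BT = 8.617×10⁻⁵ × 106 K = 0.0091340 eV.
Eᵢ/kT = 0, 0.67221, 2.4962.
Z = Σ gᵢe^(−Eᵢ/kT) = 1·e^(−0) + 3·e^(−0.67221) + 1·e^(−2.4962) = 1.0000 + 1.5317 + 0.082398 = 2.6141.
⟨E⟩ = Σ Eᵢ gᵢe^(−Eᵢ/kT) / Z = (0·1.0000 + 0.00614·1.5317 + 0.0228·0.082398) / 2.6141 = 0.00432 eV.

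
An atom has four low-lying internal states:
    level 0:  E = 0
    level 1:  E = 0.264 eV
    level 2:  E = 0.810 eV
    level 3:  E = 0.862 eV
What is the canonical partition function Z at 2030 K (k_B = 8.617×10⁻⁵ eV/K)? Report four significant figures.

Z = 1.238

k_BT = 8.617×10⁻⁵ × 2030 K = 0.174925 eV.
Eᵢ/kT = 0, 1.50922, 4.63056, 4.92783.
Z = Σ e^(−Eᵢ/kT) = e^(−0) + e^(−1.50922) + e^(−4.63056) + e^(−4.92783) = 1.00000 + 0.221082 + 0.00974930 + 0.00724220 = 1.23807.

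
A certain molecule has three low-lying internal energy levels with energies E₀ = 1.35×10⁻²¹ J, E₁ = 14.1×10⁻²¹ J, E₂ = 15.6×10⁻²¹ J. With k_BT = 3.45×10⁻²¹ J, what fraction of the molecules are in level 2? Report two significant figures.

Eᵢ/kT = 0.3913, 4.087, 4.522.
Z = Σ e^(−Eᵢ/kT) = e^(−0.3913) + e^(−4.087) + e^(−4.522) = 0.6762 + 0.01679 + 0.01087 = 0.7039.
P₂ = e^(−E₂/kT) / Z = 0.01087/0.7039 = 0.015.

0.015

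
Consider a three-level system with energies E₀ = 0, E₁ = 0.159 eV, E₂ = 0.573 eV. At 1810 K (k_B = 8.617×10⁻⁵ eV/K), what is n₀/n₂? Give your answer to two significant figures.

39

k_BT = 8.617×10⁻⁵ × 1810 K = 0.1560 eV.
n₀/n₂ = exp[−(E₀−E₂)/kT] = exp(−(-0.573 eV)/(0.1560 eV)) = exp(3.673) = 39.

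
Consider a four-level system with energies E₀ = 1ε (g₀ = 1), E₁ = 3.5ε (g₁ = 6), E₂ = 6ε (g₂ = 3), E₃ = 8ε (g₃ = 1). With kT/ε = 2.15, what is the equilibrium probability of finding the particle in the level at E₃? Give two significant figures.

0.012

Eᵢ/kT = 0.4651, 1.628, 2.791, 3.721.
Z = Σ gᵢe^(−Eᵢ/kT) = 1·e^(−0.4651) + 6·e^(−1.628) + 3·e^(−2.791) + 1·e^(−3.721) = 0.6281 + 1.178 + 0.1841 + 0.02421 = 2.014.
P₃ = g₃ e^(−E₃/kT) / Z = 0.02421/2.014 = 0.012.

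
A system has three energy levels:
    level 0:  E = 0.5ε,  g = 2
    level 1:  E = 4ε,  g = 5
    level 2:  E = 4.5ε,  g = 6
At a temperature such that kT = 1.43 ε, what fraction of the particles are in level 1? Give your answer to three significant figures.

0.155

Eᵢ/kT = 0.34965, 2.7972, 3.1469.
Z = Σ gᵢe^(−Eᵢ/kT) = 2·e^(−0.34965) + 5·e^(−2.7972) + 6·e^(−3.1469) = 1.4099 + 0.30490 + 0.25791 = 1.9727.
P₁ = g₁ e^(−E₁/kT) / Z = 0.30490/1.9727 = 0.155.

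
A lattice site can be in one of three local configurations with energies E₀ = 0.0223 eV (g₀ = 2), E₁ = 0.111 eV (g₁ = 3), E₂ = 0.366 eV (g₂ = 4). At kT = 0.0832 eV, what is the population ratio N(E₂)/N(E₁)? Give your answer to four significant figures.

n₂/n₁ = (g₂/g₁) exp[−(E₂−E₁)/kT] = (4/3) × exp(−(0.255 eV)/(0.0832 eV)) = (4/3) × exp(-3.06490) = 0.06221.

0.06221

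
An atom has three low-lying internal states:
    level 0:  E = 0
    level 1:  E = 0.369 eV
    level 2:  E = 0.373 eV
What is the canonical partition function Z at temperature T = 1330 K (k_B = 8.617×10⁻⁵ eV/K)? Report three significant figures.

k_BT = 8.617×10⁻⁵ × 1330 K = 0.11461 eV.
Eᵢ/kT = 0, 3.2196, 3.2545.
Z = Σ e^(−Eᵢ/kT) = e^(−0) + e^(−3.2196) + e^(−3.2545) = 1.0000 + 0.039971 + 0.038600 = 1.0786.

Z = 1.08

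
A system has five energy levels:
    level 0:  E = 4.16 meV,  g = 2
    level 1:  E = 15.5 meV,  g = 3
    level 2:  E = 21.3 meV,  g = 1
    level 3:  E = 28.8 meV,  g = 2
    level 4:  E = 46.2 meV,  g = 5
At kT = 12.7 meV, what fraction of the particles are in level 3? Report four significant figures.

0.07261

Eᵢ/kT = 0.327559, 1.22047, 1.67717, 2.26772, 3.63780.
Z = Σ gᵢe^(−Eᵢ/kT) = 2·e^(−0.327559) + 3·e^(−1.22047) + 1·e^(−1.67717) + 2·e^(−2.26772) + 5·e^(−3.63780) = 1.44136 + 0.885274 + 0.186902 + 0.207096 + 0.131551 = 2.85218.
P₃ = g₃ e^(−E₃/kT) / Z = 0.207096/2.85218 = 0.07261.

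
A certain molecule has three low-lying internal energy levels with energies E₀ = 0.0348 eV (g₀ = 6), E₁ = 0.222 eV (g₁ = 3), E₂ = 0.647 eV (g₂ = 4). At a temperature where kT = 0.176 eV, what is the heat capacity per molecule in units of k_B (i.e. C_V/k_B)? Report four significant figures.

Eᵢ/kT = 0.197727, 1.26136, 3.67614.
Z = Σ gᵢe^(−Eᵢ/kT) = 6·e^(−0.197727) + 3·e^(−1.26136) + 4·e^(−3.67614) = 4.92356 + 0.849806 + 0.101282 = 5.87465.
⟨E⟩ = 0.0724343 eV, ⟨E²⟩ = 0.0153613 eV².
C_V/k_B = (⟨E²⟩ − ⟨E⟩²)/(kT)² = (0.0153613 − 0.00524673)/0.0309760 = 0.3265.

0.3265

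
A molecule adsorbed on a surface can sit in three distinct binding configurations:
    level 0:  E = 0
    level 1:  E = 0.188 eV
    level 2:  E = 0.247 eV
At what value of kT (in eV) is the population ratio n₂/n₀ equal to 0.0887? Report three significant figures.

n₂/n₀ = exp[−(E₂−E₀)/kT] = 0.0887.
⇒ (E₂−E₀)/kT = ln(1/0.0887) = ln(11.274) = 2.4225.
kT = 0.247 eV / 2.4225 = 0.102 eV.

0.102 eV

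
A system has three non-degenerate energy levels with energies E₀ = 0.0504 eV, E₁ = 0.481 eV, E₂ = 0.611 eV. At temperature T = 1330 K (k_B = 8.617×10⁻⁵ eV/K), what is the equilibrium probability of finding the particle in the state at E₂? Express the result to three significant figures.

0.00729

k_BT = 8.617×10⁻⁵ × 1330 K = 0.11461 eV.
Eᵢ/kT = 0.43975, 4.1968, 5.3311.
Z = Σ e^(−Eᵢ/kT) = e^(−0.43975) + e^(−4.1968) + e^(−5.3311) = 0.64420 + 0.015044 + 0.0048387 = 0.66408.
P₂ = e^(−E₂/kT) / Z = 0.0048387/0.66408 = 0.00729.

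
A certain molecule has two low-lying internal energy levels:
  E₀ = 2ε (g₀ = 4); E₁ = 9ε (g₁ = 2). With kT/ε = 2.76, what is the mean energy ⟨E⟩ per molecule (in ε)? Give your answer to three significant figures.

Eᵢ/kT = 0.72464, 3.2609.
Z = Σ gᵢe^(−Eᵢ/kT) = 4·e^(−0.72464) + 2·e^(−3.2609) = 1.9380 + 0.076708 = 2.0147.
⟨E⟩ = Σ Eᵢ gᵢe^(−Eᵢ/kT) / Z = (2·1.9380 + 9·0.076708) / 2.0147 = 2.27 ε.

2.27 ε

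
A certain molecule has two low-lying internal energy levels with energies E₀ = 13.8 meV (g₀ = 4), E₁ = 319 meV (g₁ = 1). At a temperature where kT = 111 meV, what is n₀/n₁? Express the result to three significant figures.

62.5

n₀/n₁ = (g₀/g₁) exp[−(E₀−E₁)/kT] = (4/1) × exp(−(-305.2 meV)/(111 meV)) = (4/1) × exp(2.7495) = 62.5.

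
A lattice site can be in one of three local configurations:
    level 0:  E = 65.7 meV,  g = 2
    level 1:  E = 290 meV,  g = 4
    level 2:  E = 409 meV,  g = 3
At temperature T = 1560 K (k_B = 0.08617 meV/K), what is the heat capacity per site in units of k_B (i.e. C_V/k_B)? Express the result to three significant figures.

k_BT = 0.08617 × 1560 K = 134.43 meV.
Eᵢ/kT = 0.48873, 2.1573, 3.0425.
Z = Σ gᵢe^(−Eᵢ/kT) = 2·e^(−0.48873) + 4·e^(−2.1573) + 3·e^(−3.0425) = 1.2268 + 0.46255 + 0.14315 = 1.8325.
⟨E⟩ = 149.13 meV, ⟨E²⟩ = 37185 meV².
C_V/k_B = (⟨E²⟩ − ⟨E⟩²)/(kT)² = (37185 − 22240)/18071 = 0.827.

0.827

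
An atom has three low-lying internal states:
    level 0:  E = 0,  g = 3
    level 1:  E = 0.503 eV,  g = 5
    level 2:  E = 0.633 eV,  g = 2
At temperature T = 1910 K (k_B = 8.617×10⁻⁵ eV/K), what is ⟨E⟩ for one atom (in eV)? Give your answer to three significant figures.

k_BT = 8.617×10⁻⁵ × 1910 K = 0.16458 eV.
Eᵢ/kT = 0, 3.0563, 3.8462.
Z = Σ gᵢe^(−Eᵢ/kT) = 3·e^(−0) + 5·e^(−3.0563) + 2·e^(−3.8462) = 3.0000 + 0.23531 + 0.042722 = 3.2780.
⟨E⟩ = Σ Eᵢ gᵢe^(−Eᵢ/kT) / Z = (0·3.0000 + 0.503·0.23531 + 0.633·0.042722) / 3.2780 = 0.0444 eV.

0.0444 eV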